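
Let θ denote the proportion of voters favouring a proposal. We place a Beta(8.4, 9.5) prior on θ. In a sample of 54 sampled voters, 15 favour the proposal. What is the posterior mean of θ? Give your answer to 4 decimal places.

Posterior mean ≈ 0.3255

Observing 15 successes and 39 failures updates Beta(8.4, 9.5) by adding the success and failure counts to the two shape parameters: α = 8.4+15 = 23.4, β = 9.5+39 = 48.5.
Posterior mean = α/(α+β) = 23.4/71.9 = 0.3255.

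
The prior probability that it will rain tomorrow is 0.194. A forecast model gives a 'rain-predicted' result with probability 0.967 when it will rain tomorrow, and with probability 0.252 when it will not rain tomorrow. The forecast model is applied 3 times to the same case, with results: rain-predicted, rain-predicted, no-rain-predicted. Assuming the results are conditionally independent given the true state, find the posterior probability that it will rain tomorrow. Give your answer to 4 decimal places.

Posterior P(H) ≈ 0.1352

Let H be the event that it will rain tomorrow; start with P(H) = 0.194. P('rain-predicted'|H) = 0.967, P('rain-predicted'|¬H) = 0.252.
Update on result 1 ('rain-predicted'): P(H) ← 0.967·0.1940 / (0.967·0.1940 + 0.252·0.8060) = 0.18760/0.39071 = 0.4801.
Update on result 2 ('rain-predicted'): P(H) ← 0.967·0.4801 / (0.967·0.4801 + 0.252·0.5199) = 0.46430/0.59530 = 0.7799.
Update on result 3 ('no-rain-predicted'): P(H) ← 0.033·0.7799 / (0.033·0.7799 + 0.748·0.2201) = 0.025738/0.19034 = 0.1352.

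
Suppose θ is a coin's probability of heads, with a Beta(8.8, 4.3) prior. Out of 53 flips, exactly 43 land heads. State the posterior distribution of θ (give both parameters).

The binomial likelihood is conjugate to the Beta prior: with 43 successes and 10 failures, the posterior is Beta(8.8+43, 4.3+10) = Beta(51.8, 14.3).

Posterior: Beta(51.8, 14.3)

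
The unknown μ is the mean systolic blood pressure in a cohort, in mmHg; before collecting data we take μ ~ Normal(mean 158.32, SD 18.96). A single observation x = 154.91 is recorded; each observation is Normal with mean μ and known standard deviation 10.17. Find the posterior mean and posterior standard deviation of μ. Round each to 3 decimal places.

Posterior mean ≈ 155.672; posterior SD ≈ 8.962

With known σ, the Normal prior is conjugate. Weight on the data is w = (n/σ²)/(n/σ² + 1/τ₀²) = 0.00966848/(0.00966848+0.00278178) = 0.77657.
Posterior mean = w·x̄ + (1−w)·μ₀ = 0.77657·154.91 + 0.22343·158.32 = 155.672. Posterior variance = 1/(0.00966848+0.00278178) = 80.3196, so SD = 8.962.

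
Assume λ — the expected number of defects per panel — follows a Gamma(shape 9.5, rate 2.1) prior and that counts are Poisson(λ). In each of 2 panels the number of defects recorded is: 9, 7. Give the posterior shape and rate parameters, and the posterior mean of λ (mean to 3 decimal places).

The Poisson likelihood adds the total count to the shape and the number of exposure periods to the rate. Here ∑xᵢ = 16 and n = 2, so shape 9.5→25.5 and rate 2.1→4.1.
Posterior mean = shape/rate = 25.5/4.1 = 6.220.

Posterior: Gamma(shape=25.5, rate=4.1); mean ≈ 6.220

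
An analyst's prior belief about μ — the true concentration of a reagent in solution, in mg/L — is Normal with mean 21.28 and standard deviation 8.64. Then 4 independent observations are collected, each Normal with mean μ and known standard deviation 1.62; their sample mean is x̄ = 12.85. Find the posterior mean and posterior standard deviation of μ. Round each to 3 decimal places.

Posterior mean ≈ 12.923; posterior SD ≈ 0.806

With known σ, the Normal prior is conjugate. Weight on the data is w = (n/σ²)/(n/σ² + 1/τ₀²) = 1.52416/(1.52416+0.0133959) = 0.99129.
Posterior mean = w·x̄ + (1−w)·μ₀ = 0.99129·12.85 + 0.0087125·21.28 = 12.923. Posterior variance = 1/(1.52416+0.0133959) = 0.650384, so SD = 0.806.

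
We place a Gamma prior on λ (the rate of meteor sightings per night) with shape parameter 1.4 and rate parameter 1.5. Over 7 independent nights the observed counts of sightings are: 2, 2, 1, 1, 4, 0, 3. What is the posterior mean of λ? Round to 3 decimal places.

The Poisson likelihood adds the total count to the shape and the number of exposure periods to the rate. Here ∑xᵢ = 13 and n = 7, so shape 1.4→14.4 and rate 1.5→8.5.
Posterior mean = shape/rate = 14.4/8.5 = 1.694.

Posterior mean ≈ 1.694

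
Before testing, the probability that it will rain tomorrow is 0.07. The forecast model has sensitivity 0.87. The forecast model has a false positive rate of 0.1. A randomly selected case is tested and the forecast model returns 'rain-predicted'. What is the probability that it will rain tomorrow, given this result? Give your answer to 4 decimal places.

P(H | E) ≈ 0.3957

Write H for 'it will rain tomorrow'. Prior odds H:¬H = 0.07/0.93 = 0.075269. For the 'rain-predicted' outcome, the likelihood ratio is 0.87/0.1 = 8.7000.
Posterior odds = 0.075269 × 8.7000 = 0.65484, so P(H|E) = 0.65484/(1+0.65484) = 0.3957.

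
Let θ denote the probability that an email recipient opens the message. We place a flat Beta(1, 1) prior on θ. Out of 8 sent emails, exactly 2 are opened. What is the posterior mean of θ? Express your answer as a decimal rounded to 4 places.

Posterior mean ≈ 0.3000

The binomial likelihood is conjugate to the Beta prior: with 2 successes and 6 failures, the posterior is Beta(1+2, 1+6) = Beta(3, 7).
Posterior mean = α/(α+β) = 3/10 = 0.3000.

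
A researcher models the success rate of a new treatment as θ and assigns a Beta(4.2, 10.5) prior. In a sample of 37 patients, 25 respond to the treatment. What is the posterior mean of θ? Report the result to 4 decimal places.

Observing 25 successes and 12 failures updates Beta(4.2, 10.5) by adding the success and failure counts to the two shape parameters: α = 4.2+25 = 29.2, β = 10.5+12 = 22.5.
Posterior mean = α/(α+β) = 29.2/51.7 = 0.5648.

Posterior mean ≈ 0.5648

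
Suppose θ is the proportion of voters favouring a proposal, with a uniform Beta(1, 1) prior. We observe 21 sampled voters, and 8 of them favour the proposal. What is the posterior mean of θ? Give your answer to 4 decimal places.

Observing 8 successes and 13 failures updates Beta(1, 1) by adding the success and failure counts to the two shape parameters: α = 1+8 = 9, β = 1+13 = 14.
Posterior mean = α/(α+β) = 9/23 = 0.3913.

Posterior mean ≈ 0.3913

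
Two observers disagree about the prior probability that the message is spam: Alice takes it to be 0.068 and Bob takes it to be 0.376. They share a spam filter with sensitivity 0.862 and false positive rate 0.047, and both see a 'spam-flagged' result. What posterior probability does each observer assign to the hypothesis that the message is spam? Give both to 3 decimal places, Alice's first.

Alice: 0.572; Bob: 0.917

The likelihood ratio for a 'spam-flagged' result is 0.862/0.047 = 18.340.
Alice: prior odds 0.068/0.932 = 0.072961; posterior odds 1.3381; posterior probability 0.572.
Bob: prior odds 0.376/0.624 = 0.60256; posterior odds 11.051; posterior probability 0.917.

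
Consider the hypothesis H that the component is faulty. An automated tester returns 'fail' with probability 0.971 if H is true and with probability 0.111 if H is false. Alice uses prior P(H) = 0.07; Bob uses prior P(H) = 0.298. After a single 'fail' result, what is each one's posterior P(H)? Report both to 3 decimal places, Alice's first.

Alice: 0.397; Bob: 0.788

The likelihood ratio for a 'fail' result is 0.971/0.111 = 8.7477.
Alice: prior odds 0.07/0.93 = 0.075269; posterior odds 0.65843; posterior probability 0.397.
Bob: prior odds 0.298/0.702 = 0.42450; posterior odds 3.7134; posterior probability 0.788.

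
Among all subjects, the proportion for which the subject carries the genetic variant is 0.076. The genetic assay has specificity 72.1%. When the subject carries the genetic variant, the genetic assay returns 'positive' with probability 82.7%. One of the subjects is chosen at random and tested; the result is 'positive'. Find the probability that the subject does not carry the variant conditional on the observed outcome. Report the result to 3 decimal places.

P(¬H | E) ≈ 0.804

Let H be the event that the subject carries the genetic variant. P(H) = 0.076, so P(¬H) = 0.924. With E the 'positive' result, P(E|H) = 0.827 and P(E|¬H) = 0.279.
P(E) = 0.827·0.076 + 0.279·0.924 = 0.062852 + 0.25780 = 0.32065.
By Bayes' theorem, P(H|E) = 0.062852 / 0.32065 = 0.196. Hence P(¬H|E) = 1 − 0.196 = 0.804.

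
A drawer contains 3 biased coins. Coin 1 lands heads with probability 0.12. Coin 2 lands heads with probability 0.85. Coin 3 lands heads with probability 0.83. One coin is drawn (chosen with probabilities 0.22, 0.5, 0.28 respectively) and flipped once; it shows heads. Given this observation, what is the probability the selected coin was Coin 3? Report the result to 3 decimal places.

Tabulate prior·likelihood by source: [1] prior 0.22, lik 0.12, product 0.02640; [2] prior 0.5, lik 0.85, product 0.4250; [3] prior 0.28, lik 0.83, product 0.2324.
Normalizing constant = 0.68380; the posterior for Coin 3 is its product over the sum, 0.2324/0.68380 = 0.340.

Posterior probability ≈ 0.340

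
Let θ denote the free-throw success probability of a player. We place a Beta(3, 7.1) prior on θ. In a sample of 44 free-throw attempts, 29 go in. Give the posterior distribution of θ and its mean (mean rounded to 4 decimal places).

Posterior: Beta(32, 22.1); mean ≈ 0.5915

The binomial likelihood is conjugate to the Beta prior: with 29 successes and 15 failures, the posterior is Beta(3+29, 7.1+15) = Beta(32, 22.1).
E[θ | data] = 32/(32+22.1) = 0.5915.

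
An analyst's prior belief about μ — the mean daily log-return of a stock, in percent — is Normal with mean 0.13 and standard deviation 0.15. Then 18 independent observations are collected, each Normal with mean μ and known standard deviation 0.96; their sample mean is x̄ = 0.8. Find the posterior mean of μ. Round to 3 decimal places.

Posterior mean ≈ 0.335

Prior precision 1/τ₀² = 1/0.15² = 44.4444; data precision n/σ² = 18/0.96² = 19.5312.
Posterior precision = 44.4444 + 19.5312 = 63.9757.
Posterior mean = (44.4444·0.13 + 19.5312·0.8) / 63.9757 = 0.335.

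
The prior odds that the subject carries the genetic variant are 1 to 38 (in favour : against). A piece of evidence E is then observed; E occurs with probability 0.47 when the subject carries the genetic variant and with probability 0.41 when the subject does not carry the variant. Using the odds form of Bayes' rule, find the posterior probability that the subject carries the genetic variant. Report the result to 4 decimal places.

Prior odds = 1/38 = 0.026316. In log-odds, ln(0.026316) = -3.6376.
Add log likelihood ratio: ln(1.1463) = 0.13658.
Posterior log-odds = -3.5010, so posterior odds = exp(-3.5010) = 0.030167. Converting, P(H|E) = 0.030167/1.0302 = 0.0293.

Posterior probability ≈ 0.0293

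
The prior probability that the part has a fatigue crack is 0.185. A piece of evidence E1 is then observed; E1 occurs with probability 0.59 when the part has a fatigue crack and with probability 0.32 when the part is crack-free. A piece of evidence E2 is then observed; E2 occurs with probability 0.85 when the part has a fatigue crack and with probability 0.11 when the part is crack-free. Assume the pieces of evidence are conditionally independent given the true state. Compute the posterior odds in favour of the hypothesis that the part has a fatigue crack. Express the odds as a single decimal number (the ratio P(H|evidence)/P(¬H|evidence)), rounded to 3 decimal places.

Posterior odds ≈ 3.234

Prior odds = 0.185/(1−0.185) = 0.22699. In log-odds, ln(0.22699) = -1.4828.
Add log likelihood ratios: ln(1.8437) + ln(7.7273) = 2.6566.
Posterior log-odds = 1.1737, so posterior odds = exp(1.1737) = 3.2340.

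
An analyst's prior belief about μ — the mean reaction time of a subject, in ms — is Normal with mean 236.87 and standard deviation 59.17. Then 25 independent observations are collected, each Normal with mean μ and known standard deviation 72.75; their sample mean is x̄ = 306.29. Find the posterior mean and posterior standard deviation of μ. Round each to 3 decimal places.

Posterior mean ≈ 302.332; posterior SD ≈ 14.129

With known σ, the Normal prior is conjugate. Weight on the data is w = (n/σ²)/(n/σ² + 1/τ₀²) = 0.00472361/(0.00472361+0.00028563) = 0.94298.
Posterior mean = w·x̄ + (1−w)·μ₀ = 0.94298·306.29 + 0.057020·236.87 = 302.332. Posterior variance = 1/(0.00472361+0.00028563) = 199.631, so SD = 14.129.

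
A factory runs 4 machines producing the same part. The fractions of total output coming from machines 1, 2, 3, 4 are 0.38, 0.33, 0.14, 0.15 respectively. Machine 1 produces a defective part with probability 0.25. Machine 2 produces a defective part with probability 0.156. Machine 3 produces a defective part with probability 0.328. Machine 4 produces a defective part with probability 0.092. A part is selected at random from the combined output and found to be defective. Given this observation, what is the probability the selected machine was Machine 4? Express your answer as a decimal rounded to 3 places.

P(defective|M1) = 0.25; P(defective|M2) = 0.156; P(defective|M3) = 0.328; P(defective|M4) = 0.092.
Prior × likelihood for each source: 0.38·0.25=0.09500, 0.33·0.156=0.05148, 0.14·0.328=0.04592, 0.15·0.092=0.01380. Summing gives P(defective) = 0.20620.
P(Machine 4 | defective) = 0.01380 / 0.20620 = 0.067.

Posterior probability ≈ 0.067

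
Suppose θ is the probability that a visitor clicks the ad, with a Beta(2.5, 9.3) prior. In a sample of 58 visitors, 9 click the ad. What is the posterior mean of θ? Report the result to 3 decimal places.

Posterior mean ≈ 0.165

Observing 9 successes and 49 failures updates Beta(2.5, 9.3) by adding the success and failure counts to the two shape parameters: α = 2.5+9 = 11.5, β = 9.3+49 = 58.3.
E[θ | data] = 11.5/(11.5+58.3) = 0.165.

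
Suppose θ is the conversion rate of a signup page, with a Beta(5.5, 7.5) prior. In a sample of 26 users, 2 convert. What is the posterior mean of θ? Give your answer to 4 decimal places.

Posterior mean ≈ 0.1923

The binomial likelihood is conjugate to the Beta prior: with 2 successes and 24 failures, the posterior is Beta(5.5+2, 7.5+24) = Beta(7.5, 31.5).
E[θ | data] = 7.5/(7.5+31.5) = 0.1923.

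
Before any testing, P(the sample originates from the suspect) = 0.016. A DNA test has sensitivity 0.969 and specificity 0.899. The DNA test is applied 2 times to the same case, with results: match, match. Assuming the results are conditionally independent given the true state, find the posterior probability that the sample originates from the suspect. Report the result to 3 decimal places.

Posterior P(H) ≈ 0.599

Let H be the event that the sample originates from the suspect; start with P(H) = 0.016. P('match'|H) = 0.969, P('match'|¬H) = 0.101.
Update on result 1 ('match'): P(H) ← 0.969·0.0160 / (0.969·0.0160 + 0.101·0.9840) = 0.015504/0.11489 = 0.1349.
Update on result 2 ('match'): P(H) ← 0.969·0.1349 / (0.969·0.1349 + 0.101·0.8651) = 0.13077/0.21814 = 0.5995.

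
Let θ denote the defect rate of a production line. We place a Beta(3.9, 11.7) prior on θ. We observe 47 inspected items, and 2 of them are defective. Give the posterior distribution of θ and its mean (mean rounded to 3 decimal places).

Observing 2 successes and 45 failures updates Beta(3.9, 11.7) by adding the success and failure counts to the two shape parameters: α = 3.9+2 = 5.9, β = 11.7+45 = 56.7.
Posterior mean = α/(α+β) = 5.9/62.6 = 0.094.

Posterior: Beta(5.9, 56.7); mean ≈ 0.094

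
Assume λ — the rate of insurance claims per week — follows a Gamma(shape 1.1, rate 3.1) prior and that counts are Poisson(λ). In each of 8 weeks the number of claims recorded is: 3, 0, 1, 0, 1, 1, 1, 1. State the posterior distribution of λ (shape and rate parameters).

Total count ∑xᵢ = 8 over n = 8 weeks.
Gamma is conjugate to the Poisson likelihood: posterior is Gamma(shape = 1.1+8 = 9.1, rate = 3.1+8 = 11.1).

Posterior: Gamma(shape=9.1, rate=11.1)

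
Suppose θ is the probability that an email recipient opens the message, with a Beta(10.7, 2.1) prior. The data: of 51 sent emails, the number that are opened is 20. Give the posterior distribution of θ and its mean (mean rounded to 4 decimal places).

Observing 20 successes and 31 failures updates Beta(10.7, 2.1) by adding the success and failure counts to the two shape parameters: α = 10.7+20 = 30.7, β = 2.1+31 = 33.1.
E[θ | data] = 30.7/(30.7+33.1) = 0.4812.

Posterior: Beta(30.7, 33.1); mean ≈ 0.4812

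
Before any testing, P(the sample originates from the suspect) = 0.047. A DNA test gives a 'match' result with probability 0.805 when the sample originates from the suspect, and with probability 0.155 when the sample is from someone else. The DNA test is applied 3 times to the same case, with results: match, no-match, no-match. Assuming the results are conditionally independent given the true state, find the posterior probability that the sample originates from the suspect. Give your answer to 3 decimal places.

With H the event that the sample originates from the suspect, the joint likelihood of the observed sequence is P(data|H) = 0.805·0.195·0.195 = 0.030610 and P(data|¬H) = 0.155·0.845·0.845 = 0.11067.
Bayes: P(H|data) = 0.047·0.030610 / (0.047·0.030610 + 0.953·0.11067) = 0.0014387/0.10691 = 0.0135.

Posterior P(H) ≈ 0.013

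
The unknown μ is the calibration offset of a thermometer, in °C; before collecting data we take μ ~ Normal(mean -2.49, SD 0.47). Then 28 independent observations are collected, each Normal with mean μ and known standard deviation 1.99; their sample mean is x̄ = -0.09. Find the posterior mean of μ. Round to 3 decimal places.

Prior precision 1/τ₀² = 1/0.47² = 4.52694; data precision n/σ² = 28/1.99² = 7.07053.
Posterior precision = 4.52694 + 7.07053 = 11.5975.
Posterior mean = (4.52694·-2.49 + 7.07053·-0.09) / 11.5975 = -1.027.

Posterior mean ≈ -1.027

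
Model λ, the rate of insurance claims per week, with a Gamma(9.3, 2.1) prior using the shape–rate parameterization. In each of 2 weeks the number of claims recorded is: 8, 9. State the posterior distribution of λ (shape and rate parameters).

Posterior: Gamma(shape=26.3, rate=4.1)

The Poisson likelihood adds the total count to the shape and the number of exposure periods to the rate. Here ∑xᵢ = 17 and n = 2, so shape 9.3→26.3 and rate 2.1→4.1.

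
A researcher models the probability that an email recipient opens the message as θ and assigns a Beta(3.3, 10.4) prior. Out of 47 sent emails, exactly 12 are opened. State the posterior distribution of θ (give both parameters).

Posterior: Beta(15.3, 45.4)

The binomial likelihood is conjugate to the Beta prior: with 12 successes and 35 failures, the posterior is Beta(3.3+12, 10.4+35) = Beta(15.3, 45.4).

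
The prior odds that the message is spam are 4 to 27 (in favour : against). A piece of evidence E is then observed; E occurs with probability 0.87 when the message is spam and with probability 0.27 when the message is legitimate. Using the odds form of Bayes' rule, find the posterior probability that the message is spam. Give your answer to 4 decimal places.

Prior odds = 4/27 = 0.14815.
Likelihood ratio for E = 0.87/0.27 = 3.2222.
Posterior odds = prior odds × LR = 0.47737.
Posterior probability = odds/(1+odds) = 0.47737/1.4774 = 0.3231.

Posterior probability ≈ 0.3231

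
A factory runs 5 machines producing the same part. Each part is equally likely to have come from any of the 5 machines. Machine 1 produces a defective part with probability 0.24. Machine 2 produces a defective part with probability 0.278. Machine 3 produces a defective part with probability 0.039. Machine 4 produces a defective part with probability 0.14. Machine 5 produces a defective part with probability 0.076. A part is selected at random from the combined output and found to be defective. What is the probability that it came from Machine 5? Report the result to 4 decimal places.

Tabulate prior·likelihood by source: [1] prior 0.2, lik 0.24, product 0.04800; [2] prior 0.2, lik 0.278, product 0.05560; [3] prior 0.2, lik 0.039, product 0.007800; [4] prior 0.2, lik 0.14, product 0.02800; [5] prior 0.2, lik 0.076, product 0.01520.
Normalizing constant = 0.15460; the posterior for Machine 5 is its product over the sum, 0.01520/0.15460 = 0.0983.

Posterior probability ≈ 0.0983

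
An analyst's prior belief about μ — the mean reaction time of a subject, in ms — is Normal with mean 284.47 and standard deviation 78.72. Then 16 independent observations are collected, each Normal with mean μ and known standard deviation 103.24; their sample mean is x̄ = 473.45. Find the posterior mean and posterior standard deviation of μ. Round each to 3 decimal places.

With known σ, the Normal prior is conjugate. Weight on the data is w = (n/σ²)/(n/σ² + 1/τ₀²) = 0.00150115/(0.00150115+0.00016137) = 0.90294.
Posterior mean = w·x̄ + (1−w)·μ₀ = 0.90294·473.45 + 0.097065·284.47 = 455.107. Posterior variance = 1/(0.00150115+0.00016137) = 601.496, so SD = 24.525.

Posterior mean ≈ 455.107; posterior SD ≈ 24.525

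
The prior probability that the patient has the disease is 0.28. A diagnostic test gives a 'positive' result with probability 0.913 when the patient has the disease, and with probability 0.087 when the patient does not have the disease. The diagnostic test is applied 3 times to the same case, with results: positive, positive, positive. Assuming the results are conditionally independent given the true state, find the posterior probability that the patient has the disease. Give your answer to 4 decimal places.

Let H be the event that the patient has the disease; start with P(H) = 0.28. P('positive'|H) = 0.913, P('positive'|¬H) = 0.087.
Update on result 1 ('positive'): P(H) ← 0.913·0.2800 / (0.913·0.2800 + 0.087·0.7200) = 0.25564/0.31828 = 0.8032.
Update on result 2 ('positive'): P(H) ← 0.913·0.8032 / (0.913·0.8032 + 0.087·0.1968) = 0.73331/0.75044 = 0.9772.
Update on result 3 ('positive'): P(H) ← 0.913·0.9772 / (0.913·0.9772 + 0.087·0.0228) = 0.89217/0.89415 = 0.9978.

Posterior P(H) ≈ 0.9978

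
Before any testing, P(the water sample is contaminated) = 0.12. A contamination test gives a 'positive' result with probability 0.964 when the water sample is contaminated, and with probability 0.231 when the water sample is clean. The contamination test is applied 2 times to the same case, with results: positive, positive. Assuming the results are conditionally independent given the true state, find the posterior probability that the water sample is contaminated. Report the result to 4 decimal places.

Posterior P(H) ≈ 0.7037

Let H be the event that the water sample is contaminated; start with P(H) = 0.12. P('positive'|H) = 0.964, P('positive'|¬H) = 0.231.
Update on result 1 ('positive'): P(H) ← 0.964·0.1200 / (0.964·0.1200 + 0.231·0.8800) = 0.11568/0.31896 = 0.3627.
Update on result 2 ('positive'): P(H) ← 0.964·0.3627 / (0.964·0.3627 + 0.231·0.6373) = 0.34962/0.49684 = 0.7037.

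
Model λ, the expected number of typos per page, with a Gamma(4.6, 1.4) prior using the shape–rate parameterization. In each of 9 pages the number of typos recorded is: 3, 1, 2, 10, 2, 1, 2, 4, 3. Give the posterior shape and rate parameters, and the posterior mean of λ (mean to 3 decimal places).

Posterior: Gamma(shape=32.6, rate=10.4); mean ≈ 3.135

Total count ∑xᵢ = 28 over n = 9 pages.
Gamma is conjugate to the Poisson likelihood: posterior is Gamma(shape = 4.6+28 = 32.6, rate = 1.4+9 = 10.4).
E[λ | data] = 32.6/10.4 = 3.135.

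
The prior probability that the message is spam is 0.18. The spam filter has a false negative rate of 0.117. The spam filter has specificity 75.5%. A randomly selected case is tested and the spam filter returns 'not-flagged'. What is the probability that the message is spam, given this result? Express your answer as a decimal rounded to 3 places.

Let H be the event that the message is spam. P(H) = 0.18, so P(¬H) = 0.82. With E the 'not-flagged' result, P(E|H) = 0.117 and P(E|¬H) = 0.755.
P(E) = 0.117·0.18 + 0.755·0.82 = 0.021060 + 0.61910 = 0.64016.
By Bayes' theorem, P(H|E) = 0.021060 / 0.64016 = 0.033.

P(H | E) ≈ 0.033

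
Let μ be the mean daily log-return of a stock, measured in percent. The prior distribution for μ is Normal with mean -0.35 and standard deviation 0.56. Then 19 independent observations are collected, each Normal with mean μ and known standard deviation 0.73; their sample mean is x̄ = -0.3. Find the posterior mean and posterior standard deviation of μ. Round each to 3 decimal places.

Posterior mean ≈ -0.304; posterior SD ≈ 0.160

Prior precision 1/τ₀² = 1/0.56² = 3.18878; data precision n/σ² = 19/0.73² = 35.6540.
Posterior precision = 3.18878 + 35.6540 = 38.8427, giving posterior SD = 1/√38.8427 = 0.160.
Posterior mean = (3.18878·-0.35 + 35.6540·-0.3) / 38.8427 = -0.304.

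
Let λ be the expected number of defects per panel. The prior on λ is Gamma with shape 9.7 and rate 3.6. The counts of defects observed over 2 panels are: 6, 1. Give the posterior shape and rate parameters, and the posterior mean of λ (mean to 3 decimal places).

Posterior: Gamma(shape=16.7, rate=5.6); mean ≈ 2.982

Total count ∑xᵢ = 7 over n = 2 panels.
Gamma is conjugate to the Poisson likelihood: posterior is Gamma(shape = 9.7+7 = 16.7, rate = 3.6+2 = 5.6).
E[λ | data] = 16.7/5.6 = 2.982.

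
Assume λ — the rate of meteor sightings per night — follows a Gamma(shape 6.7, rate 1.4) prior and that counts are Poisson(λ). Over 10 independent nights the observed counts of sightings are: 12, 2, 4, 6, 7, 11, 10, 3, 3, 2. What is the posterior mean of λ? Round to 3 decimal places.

Posterior mean ≈ 5.851

The Poisson likelihood adds the total count to the shape and the number of exposure periods to the rate. Here ∑xᵢ = 60 and n = 10, so shape 6.7→66.7 and rate 1.4→11.4.
E[λ | data] = 66.7/11.4 = 5.851.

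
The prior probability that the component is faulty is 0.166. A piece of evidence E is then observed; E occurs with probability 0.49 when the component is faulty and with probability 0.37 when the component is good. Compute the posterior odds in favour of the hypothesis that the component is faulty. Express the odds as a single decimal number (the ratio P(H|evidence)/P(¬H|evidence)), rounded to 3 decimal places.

Posterior odds ≈ 0.264

Prior odds = 0.166/(1−0.166) = 0.19904.
Likelihood ratio for E = 0.49/0.37 = 1.3243.
Posterior odds = prior odds × LR = 0.26359.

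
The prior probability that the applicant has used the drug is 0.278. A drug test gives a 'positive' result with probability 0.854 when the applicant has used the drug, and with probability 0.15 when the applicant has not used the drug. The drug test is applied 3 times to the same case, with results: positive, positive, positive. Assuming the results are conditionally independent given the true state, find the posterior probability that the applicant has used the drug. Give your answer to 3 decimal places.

Posterior P(H) ≈ 0.986

With H the event that the applicant has used the drug, the joint likelihood of the observed sequence is P(data|H) = 0.854·0.854·0.854 = 0.62284 and P(data|¬H) = 0.15·0.15·0.15 = 0.0033750.
Bayes: P(H|data) = 0.278·0.62284 / (0.278·0.62284 + 0.722·0.0033750) = 0.17315/0.17559 = 0.9861.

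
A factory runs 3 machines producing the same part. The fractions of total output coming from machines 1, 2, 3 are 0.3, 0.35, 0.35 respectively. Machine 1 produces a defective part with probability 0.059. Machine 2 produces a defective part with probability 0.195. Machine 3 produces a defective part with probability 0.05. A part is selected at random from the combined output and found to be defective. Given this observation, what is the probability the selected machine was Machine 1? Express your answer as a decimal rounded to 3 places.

Posterior probability ≈ 0.171

Tabulate prior·likelihood by source: [1] prior 0.3, lik 0.059, product 0.01770; [2] prior 0.35, lik 0.195, product 0.06825; [3] prior 0.35, lik 0.05, product 0.01750.
Normalizing constant = 0.10345; the posterior for Machine 1 is its product over the sum, 0.01770/0.10345 = 0.171.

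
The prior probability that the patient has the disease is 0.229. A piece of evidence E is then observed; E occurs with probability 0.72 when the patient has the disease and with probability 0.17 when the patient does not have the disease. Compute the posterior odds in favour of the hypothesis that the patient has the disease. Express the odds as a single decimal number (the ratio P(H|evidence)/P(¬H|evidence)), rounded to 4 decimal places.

Posterior odds ≈ 1.2580

Prior odds = 0.229/(1−0.229) = 0.29702. In log-odds, ln(0.29702) = -1.2140.
Add log likelihood ratio: ln(4.2353) = 1.4435.
Posterior log-odds = 0.22949, so posterior odds = exp(0.22949) = 1.2580.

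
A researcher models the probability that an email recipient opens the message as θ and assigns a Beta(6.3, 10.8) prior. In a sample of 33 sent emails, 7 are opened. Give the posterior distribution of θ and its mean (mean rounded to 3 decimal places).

Observing 7 successes and 26 failures updates Beta(6.3, 10.8) by adding the success and failure counts to the two shape parameters: α = 6.3+7 = 13.3, β = 10.8+26 = 36.8.
Posterior mean = α/(α+β) = 13.3/50.1 = 0.265.

Posterior: Beta(13.3, 36.8); mean ≈ 0.265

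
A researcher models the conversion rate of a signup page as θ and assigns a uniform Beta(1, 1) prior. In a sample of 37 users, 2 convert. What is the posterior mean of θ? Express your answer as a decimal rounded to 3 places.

Observing 2 successes and 35 failures updates Beta(1, 1) by adding the success and failure counts to the two shape parameters: α = 1+2 = 3, β = 1+35 = 36.
Posterior mean = α/(α+β) = 3/39 = 0.077.

Posterior mean ≈ 0.077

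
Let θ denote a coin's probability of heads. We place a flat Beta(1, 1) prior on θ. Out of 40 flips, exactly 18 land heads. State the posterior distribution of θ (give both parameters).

Posterior: Beta(19, 23)

The binomial likelihood is conjugate to the Beta prior: with 18 successes and 22 failures, the posterior is Beta(1+18, 1+22) = Beta(19, 23).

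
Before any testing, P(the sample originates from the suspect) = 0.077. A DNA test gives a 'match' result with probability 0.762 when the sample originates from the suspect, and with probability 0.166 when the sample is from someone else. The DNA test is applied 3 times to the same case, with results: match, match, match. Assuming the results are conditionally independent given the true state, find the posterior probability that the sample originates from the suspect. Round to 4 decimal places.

Posterior P(H) ≈ 0.8897

With H the event that the sample originates from the suspect, the joint likelihood of the observed sequence is P(data|H) = 0.762·0.762·0.762 = 0.44245 and P(data|¬H) = 0.166·0.166·0.166 = 0.0045743.
Bayes: P(H|data) = 0.077·0.44245 / (0.077·0.44245 + 0.923·0.0045743) = 0.034069/0.038291 = 0.8897.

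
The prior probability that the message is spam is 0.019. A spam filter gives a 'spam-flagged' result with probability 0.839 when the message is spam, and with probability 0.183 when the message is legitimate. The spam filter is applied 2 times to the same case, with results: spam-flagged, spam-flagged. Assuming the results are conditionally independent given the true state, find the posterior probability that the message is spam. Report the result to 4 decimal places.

Let H be the event that the message is spam; start with P(H) = 0.019. P('spam-flagged'|H) = 0.839, P('spam-flagged'|¬H) = 0.183.
Update on result 1 ('spam-flagged'): P(H) ← 0.839·0.0190 / (0.839·0.0190 + 0.183·0.9810) = 0.015941/0.19546 = 0.0816.
Update on result 2 ('spam-flagged'): P(H) ← 0.839·0.0816 / (0.839·0.0816 + 0.183·0.9184) = 0.068424/0.23650 = 0.2893.

Posterior P(H) ≈ 0.2893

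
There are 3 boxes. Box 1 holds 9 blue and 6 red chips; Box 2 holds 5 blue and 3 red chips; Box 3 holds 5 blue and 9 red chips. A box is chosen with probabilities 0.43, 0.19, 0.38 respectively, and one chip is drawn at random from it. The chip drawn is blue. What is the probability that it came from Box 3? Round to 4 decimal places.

Posterior probability ≈ 0.2648

P(blue|Box 1) = 0.6; P(blue|Box 2) = 0.625; P(blue|Box 3) = 0.3571.
Prior × likelihood for each source: 0.43·0.6=0.2580, 0.19·0.625=0.1187, 0.38·0.3571=0.1357. Summing gives P(blue) = 0.51246.
P(Box 3 | blue) = 0.1357 / 0.51246 = 0.2648.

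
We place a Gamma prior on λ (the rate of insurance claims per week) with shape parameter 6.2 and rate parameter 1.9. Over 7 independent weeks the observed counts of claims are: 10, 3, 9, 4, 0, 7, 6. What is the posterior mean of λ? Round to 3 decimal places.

The Poisson likelihood adds the total count to the shape and the number of exposure periods to the rate. Here ∑xᵢ = 39 and n = 7, so shape 6.2→45.2 and rate 1.9→8.9.
Posterior mean = shape/rate = 45.2/8.9 = 5.079.

Posterior mean ≈ 5.079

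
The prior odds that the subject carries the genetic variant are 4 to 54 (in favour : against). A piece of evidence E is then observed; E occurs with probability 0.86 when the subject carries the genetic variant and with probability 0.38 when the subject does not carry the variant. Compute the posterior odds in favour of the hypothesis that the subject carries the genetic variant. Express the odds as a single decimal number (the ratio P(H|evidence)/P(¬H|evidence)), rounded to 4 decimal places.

Prior odds = 4/54 = 0.074074. In log-odds, ln(0.074074) = -2.6027.
Add log likelihood ratio: ln(2.2632) = 0.81676.
Posterior log-odds = -1.7859, so posterior odds = exp(-1.7859) = 0.16764.

Posterior odds ≈ 0.1676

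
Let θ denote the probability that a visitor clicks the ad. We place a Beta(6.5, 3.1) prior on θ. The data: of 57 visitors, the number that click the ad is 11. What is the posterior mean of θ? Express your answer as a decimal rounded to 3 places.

Posterior mean ≈ 0.263

The binomial likelihood is conjugate to the Beta prior: with 11 successes and 46 failures, the posterior is Beta(6.5+11, 3.1+46) = Beta(17.5, 49.1).
E[θ | data] = 17.5/(17.5+49.1) = 0.263.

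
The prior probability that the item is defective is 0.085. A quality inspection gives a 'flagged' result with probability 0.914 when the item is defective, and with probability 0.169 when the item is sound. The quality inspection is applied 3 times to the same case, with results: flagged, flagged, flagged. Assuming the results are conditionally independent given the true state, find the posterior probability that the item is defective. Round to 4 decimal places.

Posterior P(H) ≈ 0.9363

Let H be the event that the item is defective; start with P(H) = 0.085. P('flagged'|H) = 0.914, P('flagged'|¬H) = 0.169.
Update on result 1 ('flagged'): P(H) ← 0.914·0.0850 / (0.914·0.0850 + 0.169·0.9150) = 0.077690/0.23233 = 0.3344.
Update on result 2 ('flagged'): P(H) ← 0.914·0.3344 / (0.914·0.3344 + 0.169·0.6656) = 0.30564/0.41813 = 0.7310.
Update on result 3 ('flagged'): P(H) ← 0.914·0.7310 / (0.914·0.7310 + 0.169·0.2690) = 0.66811/0.71358 = 0.9363.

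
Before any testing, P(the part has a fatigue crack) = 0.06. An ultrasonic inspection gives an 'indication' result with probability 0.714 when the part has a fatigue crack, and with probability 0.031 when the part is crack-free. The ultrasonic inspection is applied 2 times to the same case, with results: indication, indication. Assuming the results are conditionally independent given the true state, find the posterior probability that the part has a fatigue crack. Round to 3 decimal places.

With H the event that the part has a fatigue crack, the joint likelihood of the observed sequence is P(data|H) = 0.714·0.714 = 0.50980 and P(data|¬H) = 0.031·0.031 = 0.00096100.
Bayes: P(H|data) = 0.06·0.50980 / (0.06·0.50980 + 0.94·0.00096100) = 0.030588/0.031491 = 0.9713.

Posterior P(H) ≈ 0.971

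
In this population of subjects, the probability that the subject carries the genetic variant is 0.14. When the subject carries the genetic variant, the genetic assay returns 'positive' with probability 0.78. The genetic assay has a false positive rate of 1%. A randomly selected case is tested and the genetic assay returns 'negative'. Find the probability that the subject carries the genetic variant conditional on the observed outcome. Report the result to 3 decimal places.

P(H | E) ≈ 0.035

Let H be the event that the subject carries the genetic variant. P(H) = 0.14, so P(¬H) = 0.86. With E the 'negative' result, P(E|H) = 0.22 and P(E|¬H) = 0.99.
P(E) = 0.22·0.14 + 0.99·0.86 = 0.030800 + 0.85140 = 0.88220.
By Bayes' theorem, P(H|E) = 0.030800 / 0.88220 = 0.035.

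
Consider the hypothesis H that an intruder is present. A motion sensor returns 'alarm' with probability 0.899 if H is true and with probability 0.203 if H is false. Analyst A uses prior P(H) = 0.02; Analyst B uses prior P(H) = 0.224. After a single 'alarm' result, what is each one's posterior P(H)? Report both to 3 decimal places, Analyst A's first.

Analyst A: 0.083; Analyst B: 0.561

P('+'|H) = 0.899, P('+'|¬H) = 0.203.
Analyst A: numerator 0.899·0.02 = 0.017980; evidence = 0.017980+0.203·0.98 = 0.21692; posterior = 0.083.
Analyst B: numerator 0.899·0.224 = 0.20138; evidence = 0.20138+0.203·0.776 = 0.35890; posterior = 0.561.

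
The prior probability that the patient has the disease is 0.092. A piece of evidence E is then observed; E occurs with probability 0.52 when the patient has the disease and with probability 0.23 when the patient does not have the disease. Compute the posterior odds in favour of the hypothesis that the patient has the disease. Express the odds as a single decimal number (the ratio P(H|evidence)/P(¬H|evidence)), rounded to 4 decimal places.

Prior odds = 0.092/(1−0.092) = 0.10132.
Likelihood ratio for E = 0.52/0.23 = 2.2609.
Posterior odds = prior odds × LR = 0.22907.

Posterior odds ≈ 0.2291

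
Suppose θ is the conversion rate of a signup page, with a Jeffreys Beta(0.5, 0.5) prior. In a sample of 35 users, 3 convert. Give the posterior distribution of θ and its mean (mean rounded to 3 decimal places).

The binomial likelihood is conjugate to the Beta prior: with 3 successes and 32 failures, the posterior is Beta(0.5+3, 0.5+32) = Beta(3.5, 32.5).
E[θ | data] = 3.5/(3.5+32.5) = 0.097.

Posterior: Beta(3.5, 32.5); mean ≈ 0.097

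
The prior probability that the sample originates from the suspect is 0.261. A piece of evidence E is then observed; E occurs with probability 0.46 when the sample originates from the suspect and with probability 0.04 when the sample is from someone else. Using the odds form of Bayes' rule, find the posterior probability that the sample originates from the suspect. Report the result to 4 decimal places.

Prior odds = 0.261/(1−0.261) = 0.35318.
Likelihood ratio for E = 0.46/0.04 = 11.500.
Posterior odds = prior odds × LR = 4.0616.
Posterior probability = odds/(1+odds) = 4.0616/5.0616 = 0.8024.

Posterior probability ≈ 0.8024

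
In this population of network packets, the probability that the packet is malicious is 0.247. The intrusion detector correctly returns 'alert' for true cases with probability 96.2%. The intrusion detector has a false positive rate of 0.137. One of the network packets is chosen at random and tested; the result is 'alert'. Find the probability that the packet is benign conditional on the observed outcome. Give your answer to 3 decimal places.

P(¬H | E) ≈ 0.303

Let H be the event that the packet is malicious. P(H) = 0.247, so P(¬H) = 0.753. With E the 'alert' result, P(E|H) = 0.962 and P(E|¬H) = 0.137.
P(E) = 0.962·0.247 + 0.137·0.753 = 0.23761 + 0.10316 = 0.34077.
By Bayes' theorem, P(H|E) = 0.23761 / 0.34077 = 0.697. Hence P(¬H|E) = 1 − 0.697 = 0.303.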